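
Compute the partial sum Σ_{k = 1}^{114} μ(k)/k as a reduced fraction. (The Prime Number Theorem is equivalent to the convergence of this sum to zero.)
Σ μ(k)/k = -78111734742604811120482861063208714211896204/2257861045744114842010371877967404463805334785

Values of μ(k) for 1 ≤ k ≤ 114: μ(1) = 1, μ(2) = -1, μ(3) = -1, μ(5) = -1, μ(6) = 1, μ(7) = -1, μ(10) = 1, μ(11) = -1, μ(13) = -1, μ(14) = 1, μ(15) = 1, μ(17) = -1, μ(19) = -1, μ(21) = 1, μ(22) = 1, μ(23) = -1, μ(26) = 1, μ(29) = -1, μ(30) = -1, μ(31) = -1, μ(33) = 1, μ(34) = 1, μ(35) = 1, μ(37) = -1, μ(38) = 1, μ(39) = 1, μ(41) = -1, μ(42) = -1, μ(43) = -1, μ(46) = 1, μ(47) = -1, μ(51) = 1, μ(53) = -1, μ(55) = 1, μ(57) = 1, μ(58) = 1, μ(59) = -1, μ(61) = -1, μ(62) = 1, μ(65) = 1, μ(66) = -1, μ(67) = -1, μ(69) = 1, μ(70) = -1, μ(71) = -1, μ(73) = -1, μ(74) = 1, μ(77) = 1, μ(78) = -1, μ(79) = -1, μ(82) = 1, μ(83) = -1, μ(85) = 1, μ(86) = 1, μ(87) = 1, μ(89) = -1, μ(91) = 1, μ(93) = 1, μ(94) = 1, μ(95) = 1, μ(97) = -1, μ(101) = -1, μ(102) = -1, μ(103) = -1, μ(105) = -1, μ(106) = 1, μ(107) = -1, μ(109) = -1, μ(110) = -1, μ(111) = 1, μ(113) = -1, μ(114) = -1, with μ = 0 on non-squarefree integers. Summing μ(k)/k for k where μ(k) ≠ 0 gives -78111734742604811120482861063208714211896204/2257861045744114842010371877967404463805334785 ≈ -0.0346. (PNT ⟺ this sum → 0 as n → ∞.)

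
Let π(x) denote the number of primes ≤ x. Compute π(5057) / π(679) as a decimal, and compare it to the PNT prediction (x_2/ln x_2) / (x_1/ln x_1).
π(5057)/π(679) = 676/123 ≈ 5.4959;  PNT prediction ≈ 5.6943.

π(679) = 123 and π(5057) = 676, so π(5057)/π(679) ≈ 5.4959. The PNT-predicted ratio is (5057/ln(5057)) / (679/ln(679)) ≈ 5.6943. The two agree to within a few percent, as expected.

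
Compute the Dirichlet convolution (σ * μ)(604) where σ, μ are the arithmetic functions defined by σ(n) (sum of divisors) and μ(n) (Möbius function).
(σ * μ)(604) = 604

Divisors of 604: [1, 2, 4, 151, 302, 604]. For each d | 604:
  d = 1: σ(1) · μ(604/1) = 1 · 0 = 0
  d = 2: σ(2) · μ(604/2) = 3 · 1 = 3
  d = 4: σ(4) · μ(604/4) = 7 · -1 = -7
  d = 151: σ(151) · μ(604/151) = 152 · 0 = 0
  d = 302: σ(302) · μ(604/302) = 456 · -1 = -456
  d = 604: σ(604) · μ(604/604) = 1064 · 1 = 1064
Summing: (σ * μ)(604) = 0 + 3 + -7 + 0 + -456 + 1064 = 604.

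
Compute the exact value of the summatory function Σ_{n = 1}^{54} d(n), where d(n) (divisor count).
Σ_{n ≤ 54} d(n) = 227

Compute d(n) for each 1 ≤ n ≤ 54: d(1) = 1, d(2) = 2, d(3) = 2, d(4) = 3, d(5) = 2, d(6) = 4, d(7) = 2, d(8) = 4, d(9) = 3, d(10) = 4, d(11) = 2, d(12) = 6, d(13) = 2, d(14) = 4, d(15) = 4, d(16) = 5, d(17) = 2, d(18) = 6, d(19) = 2, d(20) = 6, d(21) = 4, d(22) = 4, d(23) = 2, d(24) = 8, d(25) = 3, d(26) = 4, d(27) = 4, d(28) = 6, d(29) = 2, d(30) = 8, d(31) = 2, d(32) = 6, d(33) = 4, d(34) = 4, d(35) = 4, d(36) = 9, d(37) = 2, d(38) = 4, d(39) = 4, d(40) = 8, d(41) = 2, d(42) = 8, d(43) = 2, d(44) = 6, d(45) = 6, d(46) = 4, d(47) = 2, d(48) = 10, d(49) = 3, d(50) = 6, d(51) = 4, d(52) = 6, d(53) = 2, d(54) = 8. Summing all 54 values: 227. (Dirichlet's divisor formula: Σ_{n ≤ x} d(n) = x ln(x) + (2γ − 1) x + O(√x). For x = 54, the asymptotic estimate is ≈ 223.74.)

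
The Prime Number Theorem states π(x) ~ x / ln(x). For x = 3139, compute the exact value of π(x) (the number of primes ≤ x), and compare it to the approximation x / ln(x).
π(3139) = 446;  x/ln(x) ≈ 389.86;  relative error ≈ 12.59%.

Directly count primes up to 3139: π(3139) = 446. The PNT approximation gives 3139/ln(3139) ≈ 3139/8.05166 ≈ 389.86. Relative error (π(x) − x/ln(x)) / π(x) ≈ 12.59%; the approximation is known to undercount slightly (Li(x) is a better estimate).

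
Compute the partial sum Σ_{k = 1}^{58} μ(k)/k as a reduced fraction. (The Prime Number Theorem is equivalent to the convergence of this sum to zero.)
Σ μ(k)/k = 540928002430567981/16294579238595022365

Values of μ(k) for 1 ≤ k ≤ 58: μ(1) = 1, μ(2) = -1, μ(3) = -1, μ(5) = -1, μ(6) = 1, μ(7) = -1, μ(10) = 1, μ(11) = -1, μ(13) = -1, μ(14) = 1, μ(15) = 1, μ(17) = -1, μ(19) = -1, μ(21) = 1, μ(22) = 1, μ(23) = -1, μ(26) = 1, μ(29) = -1, μ(30) = -1, μ(31) = -1, μ(33) = 1, μ(34) = 1, μ(35) = 1, μ(37) = -1, μ(38) = 1, μ(39) = 1, μ(41) = -1, μ(42) = -1, μ(43) = -1, μ(46) = 1, μ(47) = -1, μ(51) = 1, μ(53) = -1, μ(55) = 1, μ(57) = 1, μ(58) = 1, with μ = 0 on non-squarefree integers. Summing μ(k)/k for k where μ(k) ≠ 0 gives 540928002430567981/16294579238595022365 ≈ 0.0332. (PNT ⟺ this sum → 0 as n → ∞.)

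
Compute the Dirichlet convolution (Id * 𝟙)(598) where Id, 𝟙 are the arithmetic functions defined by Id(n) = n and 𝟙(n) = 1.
(Id * 𝟙)(598) = 1008

Divisors of 598: [1, 2, 13, 23, 26, 46, 299, 598]. For each d | 598:
  d = 1: Id(1) · 𝟙(598/1) = 1 · 1 = 1
  d = 2: Id(2) · 𝟙(598/2) = 2 · 1 = 2
  d = 13: Id(13) · 𝟙(598/13) = 13 · 1 = 13
  d = 23: Id(23) · 𝟙(598/23) = 23 · 1 = 23
  d = 26: Id(26) · 𝟙(598/26) = 26 · 1 = 26
  d = 46: Id(46) · 𝟙(598/46) = 46 · 1 = 46
  d = 299: Id(299) · 𝟙(598/299) = 299 · 1 = 299
  d = 598: Id(598) · 𝟙(598/598) = 598 · 1 = 598
Summing: (Id * 𝟙)(598) = 1 + 2 + 13 + 23 + 26 + 46 + 299 + 598 = 1008.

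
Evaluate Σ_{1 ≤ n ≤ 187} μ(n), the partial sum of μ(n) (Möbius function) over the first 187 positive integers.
Σ_{n ≤ 187} μ(n) = -3

Compute μ(n) for each 1 ≤ n ≤ 187: μ(1) = 1, μ(2) = -1, μ(3) = -1, μ(4) = 0, μ(5) = -1, μ(6) = 1, μ(7) = -1, μ(8) = 0, μ(9) = 0, μ(10) = 1, μ(11) = -1, μ(12) = 0, μ(13) = -1, μ(14) = 1, μ(15) = 1, μ(16) = 0, μ(17) = -1, μ(18) = 0, μ(19) = -1, μ(20) = 0, μ(21) = 1, μ(22) = 1, μ(23) = -1, μ(24) = 0, μ(25) = 0, μ(26) = 1, μ(27) = 0, μ(28) = 0, μ(29) = -1, μ(30) = -1, μ(31) = -1, μ(32) = 0, μ(33) = 1, μ(34) = 1, μ(35) = 1, μ(36) = 0, μ(37) = -1, μ(38) = 1, μ(39) = 1, μ(40) = 0, μ(41) = -1, μ(42) = -1, μ(43) = -1, μ(44) = 0, μ(45) = 0, μ(46) = 1, μ(47) = -1, μ(48) = 0, μ(49) = 0, μ(50) = 0, μ(51) = 1, μ(52) = 0, μ(53) = -1, μ(54) = 0, μ(55) = 1, μ(56) = 0, μ(57) = 1, μ(58) = 1, μ(59) = -1, μ(60) = 0, μ(61) = -1, μ(62) = 1, μ(63) = 0, μ(64) = 0, μ(65) = 1, μ(66) = -1, μ(67) = -1, μ(68) = 0, μ(69) = 1, μ(70) = -1, μ(71) = -1, μ(72) = 0, μ(73) = -1, μ(74) = 1, μ(75) = 0, μ(76) = 0, μ(77) = 1, μ(78) = -1, μ(79) = -1, μ(80) = 0, μ(81) = 0, μ(82) = 1, μ(83) = -1, μ(84) = 0, μ(85) = 1, μ(86) = 1, μ(87) = 1, μ(88) = 0, μ(89) = -1, μ(90) = 0, μ(91) = 1, μ(92) = 0, μ(93) = 1, μ(94) = 1, μ(95) = 1, μ(96) = 0, μ(97) = -1, μ(98) = 0, μ(99) = 0, μ(100) = 0, μ(101) = -1, μ(102) = -1, μ(103) = -1, μ(104) = 0, μ(105) = -1, μ(106) = 1, μ(107) = -1, μ(108) = 0, μ(109) = -1, μ(110) = -1, μ(111) = 1, μ(112) = 0, μ(113) = -1, μ(114) = -1, μ(115) = 1, μ(116) = 0, μ(117) = 0, μ(118) = 1, μ(119) = 1, μ(120) = 0, μ(121) = 0, μ(122) = 1, μ(123) = 1, μ(124) = 0, μ(125) = 0, μ(126) = 0, μ(127) = -1, μ(128) = 0, μ(129) = 1, μ(130) = -1, μ(131) = -1, μ(132) = 0, μ(133) = 1, μ(134) = 1, μ(135) = 0, μ(136) = 0, μ(137) = -1, μ(138) = -1, μ(139) = -1, μ(140) = 0, μ(141) = 1, μ(142) = 1, μ(143) = 1, μ(144) = 0, μ(145) = 1, μ(146) = 1, μ(147) = 0, μ(148) = 0, μ(149) = -1, μ(150) = 0, μ(151) = -1, μ(152) = 0, μ(153) = 0, μ(154) = -1, μ(155) = 1, μ(156) = 0, μ(157) = -1, μ(158) = 1, μ(159) = 1, μ(160) = 0, μ(161) = 1, μ(162) = 0, μ(163) = -1, μ(164) = 0, μ(165) = -1, μ(166) = 1, μ(167) = -1, μ(168) = 0, μ(169) = 0, μ(170) = -1, μ(171) = 0, μ(172) = 0, μ(173) = -1, μ(174) = -1, μ(175) = 0, μ(176) = 0, μ(177) = 1, μ(178) = 1, μ(179) = -1, μ(180) = 0, μ(181) = -1, μ(182) = -1, μ(183) = 1, μ(184) = 0, μ(185) = 1, μ(186) = -1, μ(187) = 1. Summing all 187 values: -3. (Mertens function M(x) = Σ_{n ≤ x} μ(n); on average M(x) should be small (PNT ⟺ M(x) = o(x)).)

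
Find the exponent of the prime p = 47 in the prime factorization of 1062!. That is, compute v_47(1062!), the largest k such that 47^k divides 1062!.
v_47(1062!) = 22

Legendre's formula: v_p(n!) = Σ_{k ≥ 1} ⌊n / p^k⌋. For p = 47, n = 1062, the terms are:
  ⌊1062/47^1⌋ = ⌊1062/47⌋ = 22
(the next term ⌊1062/47^2⌋ = 0, terminating the sum). Summing: v_47(1062!) = 22 = 22.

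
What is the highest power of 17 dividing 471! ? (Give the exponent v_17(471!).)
v_17(471!) = 28

Legendre's formula: v_p(n!) = Σ_{k ≥ 1} ⌊n / p^k⌋. For p = 17, n = 471, the terms are:
  ⌊471/17^1⌋ = ⌊471/17⌋ = 27
  ⌊471/17^2⌋ = ⌊471/289⌋ = 1
(the next term ⌊471/17^3⌋ = 0, terminating the sum). Summing: v_17(471!) = 27 + 1 = 28.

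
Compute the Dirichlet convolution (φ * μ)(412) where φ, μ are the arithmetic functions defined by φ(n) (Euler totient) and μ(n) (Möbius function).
(φ * μ)(412) = 101

Divisors of 412: [1, 2, 4, 103, 206, 412]. For each d | 412:
  d = 1: φ(1) · μ(412/1) = 1 · 0 = 0
  d = 2: φ(2) · μ(412/2) = 1 · 1 = 1
  d = 4: φ(4) · μ(412/4) = 2 · -1 = -2
  d = 103: φ(103) · μ(412/103) = 102 · 0 = 0
  d = 206: φ(206) · μ(412/206) = 102 · -1 = -102
  d = 412: φ(412) · μ(412/412) = 204 · 1 = 204
Summing: (φ * μ)(412) = 0 + 1 + -2 + 0 + -102 + 204 = 101.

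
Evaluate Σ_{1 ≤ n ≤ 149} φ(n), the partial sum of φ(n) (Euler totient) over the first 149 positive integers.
Σ_{n ≤ 149} φ(n) = 6818

Compute φ(n) for each 1 ≤ n ≤ 149: φ(1) = 1, φ(2) = 1, φ(3) = 2, φ(4) = 2, φ(5) = 4, φ(6) = 2, φ(7) = 6, φ(8) = 4, φ(9) = 6, φ(10) = 4, φ(11) = 10, φ(12) = 4, φ(13) = 12, φ(14) = 6, φ(15) = 8, φ(16) = 8, φ(17) = 16, φ(18) = 6, φ(19) = 18, φ(20) = 8, φ(21) = 12, φ(22) = 10, φ(23) = 22, φ(24) = 8, φ(25) = 20, φ(26) = 12, φ(27) = 18, φ(28) = 12, φ(29) = 28, φ(30) = 8, φ(31) = 30, φ(32) = 16, φ(33) = 20, φ(34) = 16, φ(35) = 24, φ(36) = 12, φ(37) = 36, φ(38) = 18, φ(39) = 24, φ(40) = 16, φ(41) = 40, φ(42) = 12, φ(43) = 42, φ(44) = 20, φ(45) = 24, φ(46) = 22, φ(47) = 46, φ(48) = 16, φ(49) = 42, φ(50) = 20, φ(51) = 32, φ(52) = 24, φ(53) = 52, φ(54) = 18, φ(55) = 40, φ(56) = 24, φ(57) = 36, φ(58) = 28, φ(59) = 58, φ(60) = 16, φ(61) = 60, φ(62) = 30, φ(63) = 36, φ(64) = 32, φ(65) = 48, φ(66) = 20, φ(67) = 66, φ(68) = 32, φ(69) = 44, φ(70) = 24, φ(71) = 70, φ(72) = 24, φ(73) = 72, φ(74) = 36, φ(75) = 40, φ(76) = 36, φ(77) = 60, φ(78) = 24, φ(79) = 78, φ(80) = 32, φ(81) = 54, φ(82) = 40, φ(83) = 82, φ(84) = 24, φ(85) = 64, φ(86) = 42, φ(87) = 56, φ(88) = 40, φ(89) = 88, φ(90) = 24, φ(91) = 72, φ(92) = 44, φ(93) = 60, φ(94) = 46, φ(95) = 72, φ(96) = 32, φ(97) = 96, φ(98) = 42, φ(99) = 60, φ(100) = 40, φ(101) = 100, φ(102) = 32, φ(103) = 102, φ(104) = 48, φ(105) = 48, φ(106) = 52, φ(107) = 106, φ(108) = 36, φ(109) = 108, φ(110) = 40, φ(111) = 72, φ(112) = 48, φ(113) = 112, φ(114) = 36, φ(115) = 88, φ(116) = 56, φ(117) = 72, φ(118) = 58, φ(119) = 96, φ(120) = 32, φ(121) = 110, φ(122) = 60, φ(123) = 80, φ(124) = 60, φ(125) = 100, φ(126) = 36, φ(127) = 126, φ(128) = 64, φ(129) = 84, φ(130) = 48, φ(131) = 130, φ(132) = 40, φ(133) = 108, φ(134) = 66, φ(135) = 72, φ(136) = 64, φ(137) = 136, φ(138) = 44, φ(139) = 138, φ(140) = 48, φ(141) = 92, φ(142) = 70, φ(143) = 120, φ(144) = 48, φ(145) = 112, φ(146) = 72, φ(147) = 84, φ(148) = 72, φ(149) = 148. Summing all 149 values: 6818. (Average order: Σ_{n ≤ x} φ(n) ~ (3/π²) x². For x = 149, (3/π²)·149² ≈ 6748.29.)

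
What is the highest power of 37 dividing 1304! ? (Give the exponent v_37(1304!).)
v_37(1304!) = 35

Legendre's formula: v_p(n!) = Σ_{k ≥ 1} ⌊n / p^k⌋. For p = 37, n = 1304, the terms are:
  ⌊1304/37^1⌋ = ⌊1304/37⌋ = 35
(the next term ⌊1304/37^2⌋ = 0, terminating the sum). Summing: v_37(1304!) = 35 = 35.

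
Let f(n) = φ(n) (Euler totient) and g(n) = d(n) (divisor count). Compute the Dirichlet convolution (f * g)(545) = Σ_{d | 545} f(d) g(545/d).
(φ * d)(545) = 660

Divisors of 545: [1, 5, 109, 545]. For each d | 545:
  d = 1: φ(1) · d(545/1) = 1 · 4 = 4
  d = 5: φ(5) · d(545/5) = 4 · 2 = 8
  d = 109: φ(109) · d(545/109) = 108 · 2 = 216
  d = 545: φ(545) · d(545/545) = 432 · 1 = 432
Summing: (φ * d)(545) = 4 + 8 + 216 + 432 = 660.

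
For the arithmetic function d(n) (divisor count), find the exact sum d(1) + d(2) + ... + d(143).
Σ_{n ≤ 143} d(n) = 731

Compute d(n) for each 1 ≤ n ≤ 143: d(1) = 1, d(2) = 2, d(3) = 2, d(4) = 3, d(5) = 2, d(6) = 4, d(7) = 2, d(8) = 4, d(9) = 3, d(10) = 4, d(11) = 2, d(12) = 6, d(13) = 2, d(14) = 4, d(15) = 4, d(16) = 5, d(17) = 2, d(18) = 6, d(19) = 2, d(20) = 6, d(21) = 4, d(22) = 4, d(23) = 2, d(24) = 8, d(25) = 3, d(26) = 4, d(27) = 4, d(28) = 6, d(29) = 2, d(30) = 8, d(31) = 2, d(32) = 6, d(33) = 4, d(34) = 4, d(35) = 4, d(36) = 9, d(37) = 2, d(38) = 4, d(39) = 4, d(40) = 8, d(41) = 2, d(42) = 8, d(43) = 2, d(44) = 6, d(45) = 6, d(46) = 4, d(47) = 2, d(48) = 10, d(49) = 3, d(50) = 6, d(51) = 4, d(52) = 6, d(53) = 2, d(54) = 8, d(55) = 4, d(56) = 8, d(57) = 4, d(58) = 4, d(59) = 2, d(60) = 12, d(61) = 2, d(62) = 4, d(63) = 6, d(64) = 7, d(65) = 4, d(66) = 8, d(67) = 2, d(68) = 6, d(69) = 4, d(70) = 8, d(71) = 2, d(72) = 12, d(73) = 2, d(74) = 4, d(75) = 6, d(76) = 6, d(77) = 4, d(78) = 8, d(79) = 2, d(80) = 10, d(81) = 5, d(82) = 4, d(83) = 2, d(84) = 12, d(85) = 4, d(86) = 4, d(87) = 4, d(88) = 8, d(89) = 2, d(90) = 12, d(91) = 4, d(92) = 6, d(93) = 4, d(94) = 4, d(95) = 4, d(96) = 12, d(97) = 2, d(98) = 6, d(99) = 6, d(100) = 9, d(101) = 2, d(102) = 8, d(103) = 2, d(104) = 8, d(105) = 8, d(106) = 4, d(107) = 2, d(108) = 12, d(109) = 2, d(110) = 8, d(111) = 4, d(112) = 10, d(113) = 2, d(114) = 8, d(115) = 4, d(116) = 6, d(117) = 6, d(118) = 4, d(119) = 4, d(120) = 16, d(121) = 3, d(122) = 4, d(123) = 4, d(124) = 6, d(125) = 4, d(126) = 12, d(127) = 2, d(128) = 8, d(129) = 4, d(130) = 8, d(131) = 2, d(132) = 12, d(133) = 4, d(134) = 4, d(135) = 8, d(136) = 8, d(137) = 2, d(138) = 8, d(139) = 2, d(140) = 12, d(141) = 4, d(142) = 4, d(143) = 4. Summing all 143 values: 731. (Dirichlet's divisor formula: Σ_{n ≤ x} d(n) = x ln(x) + (2γ − 1) x + O(√x). For x = 143, the asymptotic estimate is ≈ 731.77.)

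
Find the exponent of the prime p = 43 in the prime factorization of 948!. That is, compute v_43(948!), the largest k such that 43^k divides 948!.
v_43(948!) = 22

Legendre's formula: v_p(n!) = Σ_{k ≥ 1} ⌊n / p^k⌋. For p = 43, n = 948, the terms are:
  ⌊948/43^1⌋ = ⌊948/43⌋ = 22
(the next term ⌊948/43^2⌋ = 0, terminating the sum). Summing: v_43(948!) = 22 = 22.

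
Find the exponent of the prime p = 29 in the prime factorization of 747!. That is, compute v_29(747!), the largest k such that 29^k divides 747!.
v_29(747!) = 25

Legendre's formula: v_p(n!) = Σ_{k ≥ 1} ⌊n / p^k⌋. For p = 29, n = 747, the terms are:
  ⌊747/29^1⌋ = ⌊747/29⌋ = 25
(the next term ⌊747/29^2⌋ = 0, terminating the sum). Summing: v_29(747!) = 25 = 25.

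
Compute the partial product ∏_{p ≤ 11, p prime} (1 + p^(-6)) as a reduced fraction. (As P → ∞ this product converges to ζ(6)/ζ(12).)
∏ = 15453694564228141/15193991508488100

The primes p ≤ 11 are [2, 3, 5, 7, 11]. For each, (1 + 1/p^6) = (p^6 + 1)/p^6. Multiplying these fractions over p ∈ [2, 3, 5, 7, 11] gives 15453694564228141/15193991508488100. (In the limit P → ∞ this tends to ζ(6)/ζ(12).)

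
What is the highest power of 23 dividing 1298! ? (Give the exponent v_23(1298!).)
v_23(1298!) = 58

Legendre's formula: v_p(n!) = Σ_{k ≥ 1} ⌊n / p^k⌋. For p = 23, n = 1298, the terms are:
  ⌊1298/23^1⌋ = ⌊1298/23⌋ = 56
  ⌊1298/23^2⌋ = ⌊1298/529⌋ = 2
(the next term ⌊1298/23^3⌋ = 0, terminating the sum). Summing: v_23(1298!) = 56 + 2 = 58.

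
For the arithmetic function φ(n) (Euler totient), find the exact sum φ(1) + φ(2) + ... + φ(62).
Σ_{n ≤ 62} φ(n) = 1192

Compute φ(n) for each 1 ≤ n ≤ 62: φ(1) = 1, φ(2) = 1, φ(3) = 2, φ(4) = 2, φ(5) = 4, φ(6) = 2, φ(7) = 6, φ(8) = 4, φ(9) = 6, φ(10) = 4, φ(11) = 10, φ(12) = 4, φ(13) = 12, φ(14) = 6, φ(15) = 8, φ(16) = 8, φ(17) = 16, φ(18) = 6, φ(19) = 18, φ(20) = 8, φ(21) = 12, φ(22) = 10, φ(23) = 22, φ(24) = 8, φ(25) = 20, φ(26) = 12, φ(27) = 18, φ(28) = 12, φ(29) = 28, φ(30) = 8, φ(31) = 30, φ(32) = 16, φ(33) = 20, φ(34) = 16, φ(35) = 24, φ(36) = 12, φ(37) = 36, φ(38) = 18, φ(39) = 24, φ(40) = 16, φ(41) = 40, φ(42) = 12, φ(43) = 42, φ(44) = 20, φ(45) = 24, φ(46) = 22, φ(47) = 46, φ(48) = 16, φ(49) = 42, φ(50) = 20, φ(51) = 32, φ(52) = 24, φ(53) = 52, φ(54) = 18, φ(55) = 40, φ(56) = 24, φ(57) = 36, φ(58) = 28, φ(59) = 58, φ(60) = 16, φ(61) = 60, φ(62) = 30. Summing all 62 values: 1192. (Average order: Σ_{n ≤ x} φ(n) ~ (3/π²) x². For x = 62, (3/π²)·62² ≈ 1168.44.)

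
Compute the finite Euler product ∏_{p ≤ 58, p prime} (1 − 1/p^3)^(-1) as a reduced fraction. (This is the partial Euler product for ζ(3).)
∏ = 16238292364256237331040396846411171054751/13509219810297755163480275884866445246464

The primes p ≤ 58 are [2, 3, 5, 7, 11, 13, 17, 19, 23, 29, 31, 37, 41, 43, 47, 53]. For each prime, (1 − 1/p^3)^(-1) = p^3 / (p^3 − 1). The product is (1 − 1/2^3)^(-1), (1 − 1/3^3)^(-1), (1 − 1/5^3)^(-1), (1 − 1/7^3)^(-1), (1 − 1/11^3)^(-1), (1 − 1/13^3)^(-1), (1 − 1/17^3)^(-1), (1 − 1/19^3)^(-1), (1 − 1/23^3)^(-1), (1 − 1/29^3)^(-1), (1 − 1/31^3)^(-1), (1 − 1/37^3)^(-1), (1 − 1/41^3)^(-1), (1 − 1/43^3)^(-1), (1 − 1/47^3)^(-1), (1 − 1/53^3)^(-1) = ∏ p^3 / (p^3 − 1) = 16238292364256237331040396846411171054751/13509219810297755163480275884866445246464.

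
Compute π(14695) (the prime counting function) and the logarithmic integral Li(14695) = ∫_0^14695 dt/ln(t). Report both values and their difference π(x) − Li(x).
π(14695) = 1719;  Li(14695) ≈ 1744.87;  π(x) − Li(x) ≈ -25.87.

Direct count of primes ≤ 14695 gives π(14695) = 1719. Numerical evaluation of the logarithmic integral gives Li(14695) ≈ 1744.87. The difference π(x) − Li(x) ≈ -25.87 is typically negative for small/moderate x (Li(x) overestimates), though Littlewood's theorem shows this sign changes infinitely often.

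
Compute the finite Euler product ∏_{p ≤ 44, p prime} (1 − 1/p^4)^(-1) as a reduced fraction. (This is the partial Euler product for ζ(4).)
∏ = 68304364739414847787103076142881583957543/63109073443906486560772797235200000000000

The primes p ≤ 44 are [2, 3, 5, 7, 11, 13, 17, 19, 23, 29, 31, 37, 41, 43]. For each prime, (1 − 1/p^4)^(-1) = p^4 / (p^4 − 1). The product is (1 − 1/2^4)^(-1), (1 − 1/3^4)^(-1), (1 − 1/5^4)^(-1), (1 − 1/7^4)^(-1), (1 − 1/11^4)^(-1), (1 − 1/13^4)^(-1), (1 − 1/17^4)^(-1), (1 − 1/19^4)^(-1), (1 − 1/23^4)^(-1), (1 − 1/29^4)^(-1), (1 − 1/31^4)^(-1), (1 − 1/37^4)^(-1), (1 − 1/41^4)^(-1), (1 − 1/43^4)^(-1) = ∏ p^4 / (p^4 − 1) = 68304364739414847787103076142881583957543/63109073443906486560772797235200000000000.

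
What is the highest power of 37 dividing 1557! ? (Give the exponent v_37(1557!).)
v_37(1557!) = 43

Legendre's formula: v_p(n!) = Σ_{k ≥ 1} ⌊n / p^k⌋. For p = 37, n = 1557, the terms are:
  ⌊1557/37^1⌋ = ⌊1557/37⌋ = 42
  ⌊1557/37^2⌋ = ⌊1557/1369⌋ = 1
(the next term ⌊1557/37^3⌋ = 0, terminating the sum). Summing: v_37(1557!) = 42 + 1 = 43.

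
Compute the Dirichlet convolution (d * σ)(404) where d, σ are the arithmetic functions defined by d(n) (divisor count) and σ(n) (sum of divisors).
(d * σ)(404) = 1664

Divisors of 404: [1, 2, 4, 101, 202, 404]. For each d | 404:
  d = 1: d(1) · σ(404/1) = 1 · 714 = 714
  d = 2: d(2) · σ(404/2) = 2 · 306 = 612
  d = 4: d(4) · σ(404/4) = 3 · 102 = 306
  d = 101: d(101) · σ(404/101) = 2 · 7 = 14
  d = 202: d(202) · σ(404/202) = 4 · 3 = 12
  d = 404: d(404) · σ(404/404) = 6 · 1 = 6
Summing: (d * σ)(404) = 714 + 612 + 306 + 14 + 12 + 6 = 1664.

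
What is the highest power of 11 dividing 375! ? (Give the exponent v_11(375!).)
v_11(375!) = 37

Legendre's formula: v_p(n!) = Σ_{k ≥ 1} ⌊n / p^k⌋. For p = 11, n = 375, the terms are:
  ⌊375/11^1⌋ = ⌊375/11⌋ = 34
  ⌊375/11^2⌋ = ⌊375/121⌋ = 3
(the next term ⌊375/11^3⌋ = 0, terminating the sum). Summing: v_11(375!) = 34 + 3 = 37.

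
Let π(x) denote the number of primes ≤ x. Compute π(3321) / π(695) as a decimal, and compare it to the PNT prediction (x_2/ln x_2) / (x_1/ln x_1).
π(3321)/π(695) = 467/125 ≈ 3.7360;  PNT prediction ≈ 3.8566.

π(695) = 125 and π(3321) = 467, so π(3321)/π(695) ≈ 3.7360. The PNT-predicted ratio is (3321/ln(3321)) / (695/ln(695)) ≈ 3.8566. The two agree to within a few percent, as expected.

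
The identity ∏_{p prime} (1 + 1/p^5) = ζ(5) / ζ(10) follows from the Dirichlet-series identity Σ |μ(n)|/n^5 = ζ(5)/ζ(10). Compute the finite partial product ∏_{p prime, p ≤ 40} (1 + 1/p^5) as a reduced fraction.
∏ = 233011615725255938572288274478934396372114341888/224936953086109917286174853620680141509079739945

The primes p ≤ 40 are [2, 3, 5, 7, 11, 13, 17, 19, 23, 29, 31, 37]. For each, (1 + 1/p^5) = (p^5 + 1)/p^5. Multiplying these fractions over p ∈ [2, 3, 5, 7, 11, 13, 17, 19, 23, 29, 31, 37] gives 233011615725255938572288274478934396372114341888/224936953086109917286174853620680141509079739945. (In the limit P → ∞ this tends to ζ(5)/ζ(10).)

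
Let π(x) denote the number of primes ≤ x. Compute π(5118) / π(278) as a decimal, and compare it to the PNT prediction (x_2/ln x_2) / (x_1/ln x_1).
π(5118)/π(278) = 684/59 ≈ 11.5932;  PNT prediction ≈ 12.1310.

π(278) = 59 and π(5118) = 684, so π(5118)/π(278) ≈ 11.5932. The PNT-predicted ratio is (5118/ln(5118)) / (278/ln(278)) ≈ 12.1310. The two agree to within a few percent, as expected.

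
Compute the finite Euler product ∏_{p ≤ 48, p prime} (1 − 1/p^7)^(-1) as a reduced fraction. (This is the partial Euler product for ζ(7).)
∏ = 23382886769632432571789841128782562016512130510871147719864543051070039135878767058418261603816212645625/23189273096315310437319062436725495011112024414316439805760324840606793884675752039664775666767203598336

The primes p ≤ 48 are [2, 3, 5, 7, 11, 13, 17, 19, 23, 29, 31, 37, 41, 43, 47]. For each prime, (1 − 1/p^7)^(-1) = p^7 / (p^7 − 1). The product is (1 − 1/2^7)^(-1), (1 − 1/3^7)^(-1), (1 − 1/5^7)^(-1), (1 − 1/7^7)^(-1), (1 − 1/11^7)^(-1), (1 − 1/13^7)^(-1), (1 − 1/17^7)^(-1), (1 − 1/19^7)^(-1), (1 − 1/23^7)^(-1), (1 − 1/29^7)^(-1), (1 − 1/31^7)^(-1), (1 − 1/37^7)^(-1), (1 − 1/41^7)^(-1), (1 − 1/43^7)^(-1), (1 − 1/47^7)^(-1) = ∏ p^7 / (p^7 − 1) = 23382886769632432571789841128782562016512130510871147719864543051070039135878767058418261603816212645625/23189273096315310437319062436725495011112024414316439805760324840606793884675752039664775666767203598336.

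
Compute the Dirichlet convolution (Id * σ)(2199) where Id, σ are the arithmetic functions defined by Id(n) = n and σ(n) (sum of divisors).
(Id * σ)(2199) = 10269

Divisors of 2199: [1, 3, 733, 2199]. For each d | 2199:
  d = 1: Id(1) · σ(2199/1) = 1 · 2936 = 2936
  d = 3: Id(3) · σ(2199/3) = 3 · 734 = 2202
  d = 733: Id(733) · σ(2199/733) = 733 · 4 = 2932
  d = 2199: Id(2199) · σ(2199/2199) = 2199 · 1 = 2199
Summing: (Id * σ)(2199) = 2936 + 2202 + 2932 + 2199 = 10269.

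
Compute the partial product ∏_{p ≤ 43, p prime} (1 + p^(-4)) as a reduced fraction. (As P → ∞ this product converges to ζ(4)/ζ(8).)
∏ = 9797980044774469102330603903164632306176249714317508104704/9089648120265456627180951239843248289566061362769110535625

The primes p ≤ 43 are [2, 3, 5, 7, 11, 13, 17, 19, 23, 29, 31, 37, 41, 43]. For each, (1 + 1/p^4) = (p^4 + 1)/p^4. Multiplying these fractions over p ∈ [2, 3, 5, 7, 11, 13, 17, 19, 23, 29, 31, 37, 41, 43] gives 9797980044774469102330603903164632306176249714317508104704/9089648120265456627180951239843248289566061362769110535625. (In the limit P → ∞ this tends to ζ(4)/ζ(8).)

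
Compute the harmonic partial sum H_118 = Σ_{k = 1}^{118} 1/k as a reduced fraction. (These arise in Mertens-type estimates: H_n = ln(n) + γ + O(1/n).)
H_118 = 93018884434841482250701215017315081260434614082769/17379782769567790172972927968296006432665936992320

Direct summation: H_118 = 1 + 1/2 + ... + 1/118. The least common denominator is lcm(1, ..., 118) = 955888052326228459513511038256280353796626534577600; over this denominator the numerator is 955888052326228459513511038256280353796626534577600 + 477944026163114229756755519128140176898313267288800 + 318629350775409486504503679418760117932208844859200 + 238972013081557114878377759564070088449156633644400 + 191177610465245691902702207651256070759325306915520 + 159314675387704743252251839709380058966104422429600 + 136555436046604065644787291179468621970946647796800 + 119486006540778557439188879782035044224578316822200 + 106209783591803162168167893139586705977402948286400 + 95588805232622845951351103825628035379662653457760 + 86898913847838950864864639841480032163329684961600 + 79657337693852371626125919854690029483052211214800 + 73529850178940650731808541404329257984355887275200 + 68277718023302032822393645589734310985473323898400 + 63725870155081897300900735883752023586441768971840 + 59743003270389278719594439891017522112289158411100 + 56228708960366379971383002250369432576272149092800 + 53104891795901581084083946569793352988701474143200 + 50309897490854129448079528329277913357717186030400 + 47794402616311422975675551912814017689831326728880 + 45518478682201355214929097059822873990315549265600 + 43449456923919475432432319920740016081664842480800 + 41560350101140367804935262532881754512896805851200 + 39828668846926185813062959927345014741526105607400 + 38235522093049138380540441530251214151865061383104 + 36764925089470325365904270702164628992177943637600 + 35403261197267720722722631046528901992467649428800 + 34138859011651016411196822794867155492736661949200 + 32961656976766498603914173732975184613676777054400 + 31862935077540948650450367941876011793220884485920 + 30835098462136401919790678653428398509568597889600 + 29871501635194639359797219945508761056144579205550 + 28966304615946316954954879947160010721109894987200 + 28114354480183189985691501125184716288136074546400 + 27311087209320813128957458235893724394189329559360 + 26552445897950790542041973284896676494350737071600 + 25834812225033201608473271304223793345854771204800 + 25154948745427064724039764164638956678858593015200 + 24509950059646883577269513801443085994785295758400 + 23897201308155711487837775956407008844915663364440 + 23314342739664108768622220445275130580405525233600 + 22759239341100677607464548529911436995157774632800 + 22229954705261126965430489261773961716200617083200 + 21724728461959737716216159960370008040832421240400 + 21241956718360632433633578627917341195480589657280 + 20780175050570183902467631266440877256448402925600 + 20338043666515499138585341239495326676523968820800 + 19914334423463092906531479963672507370763052803700 + 19507919435229152234969613025638374567278092542400 + 19117761046524569190270220765125607075932530691552 + 18742902986788793323794334083456477525424049697600 + 18382462544735162682952135351082314496088971818800 + 18035623628796763387047378080307176486728802539200 + 17701630598633860361361315523264450996233824714400 + 17379782769567790172972927968296006432665936992320 + 17069429505825508205598411397433577746368330974600 + 16769965830284709816026509443092637785905728676800 + 16480828488383249301957086866487592306838388527200 + 16201492412308956940906966750106446674519093806400 + 15931467538770474325225183970938005896610442242960 + 15670295939774237041205098987807874652403713681600 + 15417549231068200959895339326714199254784298944800 + 15172826227400451738309699019940957996771849755200 + 14935750817597319679898609972754380528072289602775 + 14705970035788130146361708280865851596871177455040 + 14483152307973158477477439973580005360554947493600 + 14266985855615350141992702063526572444725769172800 + 14057177240091594992845750562592358144068037273200 + 13853450033713455934978420844293918170965601950400 + 13655543604660406564478729117946862197094664779680 + 13463212004594767035401563919102540194318683585600 + 13276222948975395271020986642448338247175368535800 + 13094356881181211774157685455565484298583925131200 + 12917406112516600804236635652111896672927385602400 + 12745174031016379460180147176750404717288353794368 + 12577474372713532362019882082319478339429296507600 + 12414130549691278694980662834497147451904240708800 + 12254975029823441788634756900721542997392647879200 + 12099848763623145057133051117168105744261095374400 + 11948600654077855743918887978203504422457831682220 + 11801087065755906907574210348842967330822549809600 + 11657171369832054384311110222637565290202762616800 + 11516723522002752524259169135617835587911163067200 + 11379619670550338803732274264955718497578887316400 + 11245741792073275994276600450073886515254429818560 + 11114977352630563482715244630886980858100308541600 + 10987218992255499534638057910991728204558925684800 + 10862364230979868858108079980185004020416210620200 + 10740315194676724264196753238834610716816028478400 + 10620978359180316216816789313958670597740294828640 + 10504264311277235818829791629189893997765126753600 + 10390087525285091951233815633220438628224201462800 + 10278366154045467306596892884476132836522865963200 + 10169021833257749569292670619747663338261984410400 + 10061979498170825889615905665855582671543437206080 + 9957167211731546453265739981836253685381526401850 + 9854516003363179994984649878930725296872438500800 + 9753959717614576117484806512819187283639046271200 + 9655434871982105651651626649053336907036631662400 + 9558880523262284595135110382562803537966265345776 + 9464238141843846133797138992636439146501252817600 + 9371451493394396661897167041728238762712024848800 + 9280466527439111257412728526760003434918704219200 + 9191231272367581341476067675541157248044485909400 + 9103695736440271042985819411964574798063109853120 + 9017811814398381693523689040153588243364401269600 + 8933533199310546350593561105198881811183425556800 + 8850815299316930180680657761632225498116912357200 + 8769615158956224399206523286754865631161711326400 + 8689891384783895086486463984148003216332968496160 + 8611604075011067202824423768074597781951590401600 + 8534714752912754102799205698716788873184165487300 + 8459186303771933270031071135011330564571916235200 + 8384982915142354908013254721546318892952864338400 + 8312070020228073560987052506576350902579361170240 + 8240414244191624650978543433243796153419194263600 + 8169983353215627859089837933814361998261765252800 + 8100746206154478470453483375053223337259546903200 = 5116038643916281523788566825952329469323903774552295, so H_118 = 5116038643916281523788566825952329469323903774552295/955888052326228459513511038256280353796626534577600; reducing by gcd(5116038643916281523788566825952329469323903774552295, 955888052326228459513511038256280353796626534577600) = 55 gives 93018884434841482250701215017315081260434614082769/17379782769567790172972927968296006432665936992320 ≈ 5.35213. (The PNT-adjacent estimate ln(118) + γ ≈ 5.34790 matches within O(1/n).)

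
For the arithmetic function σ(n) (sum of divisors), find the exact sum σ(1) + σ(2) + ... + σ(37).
Σ_{n ≤ 37} σ(n) = 1136

Compute σ(n) for each 1 ≤ n ≤ 37: σ(1) = 1, σ(2) = 3, σ(3) = 4, σ(4) = 7, σ(5) = 6, σ(6) = 12, σ(7) = 8, σ(8) = 15, σ(9) = 13, σ(10) = 18, σ(11) = 12, σ(12) = 28, σ(13) = 14, σ(14) = 24, σ(15) = 24, σ(16) = 31, σ(17) = 18, σ(18) = 39, σ(19) = 20, σ(20) = 42, σ(21) = 32, σ(22) = 36, σ(23) = 24, σ(24) = 60, σ(25) = 31, σ(26) = 42, σ(27) = 40, σ(28) = 56, σ(29) = 30, σ(30) = 72, σ(31) = 32, σ(32) = 63, σ(33) = 48, σ(34) = 54, σ(35) = 48, σ(36) = 91, σ(37) = 38. Summing all 37 values: 1136. (Average order: Σ_{n ≤ x} σ(n) ~ (π²/12) x². For x = 37, (π²/12)·37² ≈ 1125.96.)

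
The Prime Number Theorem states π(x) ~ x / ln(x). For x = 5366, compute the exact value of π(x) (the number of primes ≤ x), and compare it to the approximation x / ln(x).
π(5366) = 708;  x/ln(x) ≈ 624.84;  relative error ≈ 11.75%.

Directly count primes up to 5366: π(5366) = 708. The PNT approximation gives 5366/ln(5366) ≈ 5366/8.58784 ≈ 624.84. Relative error (π(x) − x/ln(x)) / π(x) ≈ 11.75%; the approximation is known to undercount slightly (Li(x) is a better estimate).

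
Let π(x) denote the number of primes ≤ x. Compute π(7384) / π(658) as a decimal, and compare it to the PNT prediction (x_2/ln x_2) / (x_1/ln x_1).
π(7384)/π(658) = 938/119 ≈ 7.8824;  PNT prediction ≈ 8.1757.

π(658) = 119 and π(7384) = 938, so π(7384)/π(658) ≈ 7.8824. The PNT-predicted ratio is (7384/ln(7384)) / (658/ln(658)) ≈ 8.1757. The two agree to within a few percent, as expected.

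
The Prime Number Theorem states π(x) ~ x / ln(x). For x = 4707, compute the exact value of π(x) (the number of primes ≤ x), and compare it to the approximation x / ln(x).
π(4707) = 635;  x/ln(x) ≈ 556.59;  relative error ≈ 12.35%.

Directly count primes up to 4707: π(4707) = 635. The PNT approximation gives 4707/ln(4707) ≈ 4707/8.45681 ≈ 556.59. Relative error (π(x) − x/ln(x)) / π(x) ≈ 12.35%; the approximation is known to undercount slightly (Li(x) is a better estimate).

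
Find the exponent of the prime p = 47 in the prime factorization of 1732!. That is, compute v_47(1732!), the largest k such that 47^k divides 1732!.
v_47(1732!) = 36

Legendre's formula: v_p(n!) = Σ_{k ≥ 1} ⌊n / p^k⌋. For p = 47, n = 1732, the terms are:
  ⌊1732/47^1⌋ = ⌊1732/47⌋ = 36
(the next term ⌊1732/47^2⌋ = 0, terminating the sum). Summing: v_47(1732!) = 36 = 36.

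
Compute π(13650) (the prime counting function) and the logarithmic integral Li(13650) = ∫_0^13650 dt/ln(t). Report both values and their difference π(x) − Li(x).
π(13650) = 1613;  Li(13650) ≈ 1635.55;  π(x) − Li(x) ≈ -22.55.

Direct count of primes ≤ 13650 gives π(13650) = 1613. Numerical evaluation of the logarithmic integral gives Li(13650) ≈ 1635.55. The difference π(x) − Li(x) ≈ -22.55 is typically negative for small/moderate x (Li(x) overestimates), though Littlewood's theorem shows this sign changes infinitely often.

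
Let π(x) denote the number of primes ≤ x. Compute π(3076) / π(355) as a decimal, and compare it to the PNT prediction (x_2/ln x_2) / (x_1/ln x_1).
π(3076)/π(355) = 439/71 ≈ 6.1831;  PNT prediction ≈ 6.3352.

π(355) = 71 and π(3076) = 439, so π(3076)/π(355) ≈ 6.1831. The PNT-predicted ratio is (3076/ln(3076)) / (355/ln(355)) ≈ 6.3352. The two agree to within a few percent, as expected.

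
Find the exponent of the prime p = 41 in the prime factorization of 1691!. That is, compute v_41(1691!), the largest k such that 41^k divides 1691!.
v_41(1691!) = 42

Legendre's formula: v_p(n!) = Σ_{k ≥ 1} ⌊n / p^k⌋. For p = 41, n = 1691, the terms are:
  ⌊1691/41^1⌋ = ⌊1691/41⌋ = 41
  ⌊1691/41^2⌋ = ⌊1691/1681⌋ = 1
(the next term ⌊1691/41^3⌋ = 0, terminating the sum). Summing: v_41(1691!) = 41 + 1 = 42.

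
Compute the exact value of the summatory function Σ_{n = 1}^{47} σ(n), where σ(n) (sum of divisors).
Σ_{n ≤ 47} σ(n) = 1806

Compute σ(n) for each 1 ≤ n ≤ 47: σ(1) = 1, σ(2) = 3, σ(3) = 4, σ(4) = 7, σ(5) = 6, σ(6) = 12, σ(7) = 8, σ(8) = 15, σ(9) = 13, σ(10) = 18, σ(11) = 12, σ(12) = 28, σ(13) = 14, σ(14) = 24, σ(15) = 24, σ(16) = 31, σ(17) = 18, σ(18) = 39, σ(19) = 20, σ(20) = 42, σ(21) = 32, σ(22) = 36, σ(23) = 24, σ(24) = 60, σ(25) = 31, σ(26) = 42, σ(27) = 40, σ(28) = 56, σ(29) = 30, σ(30) = 72, σ(31) = 32, σ(32) = 63, σ(33) = 48, σ(34) = 54, σ(35) = 48, σ(36) = 91, σ(37) = 38, σ(38) = 60, σ(39) = 56, σ(40) = 90, σ(41) = 42, σ(42) = 96, σ(43) = 44, σ(44) = 84, σ(45) = 78, σ(46) = 72, σ(47) = 48. Summing all 47 values: 1806. (Average order: Σ_{n ≤ x} σ(n) ~ (π²/12) x². For x = 47, (π²/12)·47² ≈ 1816.83.)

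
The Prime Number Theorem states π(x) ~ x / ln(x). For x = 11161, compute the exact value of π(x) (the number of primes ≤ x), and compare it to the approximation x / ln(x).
π(11161) = 1352;  x/ln(x) ≈ 1197.51;  relative error ≈ 11.43%.

Directly count primes up to 11161: π(11161) = 1352. The PNT approximation gives 11161/ln(11161) ≈ 11161/9.32018 ≈ 1197.51. Relative error (π(x) − x/ln(x)) / π(x) ≈ 11.43%; the approximation is known to undercount slightly (Li(x) is a better estimate).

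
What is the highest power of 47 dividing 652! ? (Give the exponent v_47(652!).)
v_47(652!) = 13

Legendre's formula: v_p(n!) = Σ_{k ≥ 1} ⌊n / p^k⌋. For p = 47, n = 652, the terms are:
  ⌊652/47^1⌋ = ⌊652/47⌋ = 13
(the next term ⌊652/47^2⌋ = 0, terminating the sum). Summing: v_47(652!) = 13 = 13.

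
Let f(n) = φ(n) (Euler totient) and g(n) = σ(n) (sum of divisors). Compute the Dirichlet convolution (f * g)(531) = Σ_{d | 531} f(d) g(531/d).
(φ * σ)(531) = 3186

Divisors of 531: [1, 3, 9, 59, 177, 531]. For each d | 531:
  d = 1: φ(1) · σ(531/1) = 1 · 780 = 780
  d = 3: φ(3) · σ(531/3) = 2 · 240 = 480
  d = 9: φ(9) · σ(531/9) = 6 · 60 = 360
  d = 59: φ(59) · σ(531/59) = 58 · 13 = 754
  d = 177: φ(177) · σ(531/177) = 116 · 4 = 464
  d = 531: φ(531) · σ(531/531) = 348 · 1 = 348
Summing: (φ * σ)(531) = 780 + 480 + 360 + 754 + 464 + 348 = 3186.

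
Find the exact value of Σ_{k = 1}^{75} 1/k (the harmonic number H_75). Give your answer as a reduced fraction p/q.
H_75 = 670758981768141571449624262218133/136851726813476721146087646859200

Direct summation: H_75 = 1 + 1/2 + ... + 1/75. The least common denominator is lcm(1, ..., 75) = 410555180440430163438262940577600; over this denominator the numerator is 410555180440430163438262940577600 + 205277590220215081719131470288800 + 136851726813476721146087646859200 + 102638795110107540859565735144400 + 82111036088086032687652588115520 + 68425863406738360573043823429600 + 58650740062918594776894705796800 + 51319397555053770429782867572200 + 45617242271158907048695882286400 + 41055518044043016343826294057760 + 37323198221857287585296630961600 + 34212931703369180286521911714800 + 31581167726186935649097149275200 + 29325370031459297388447352898400 + 27370345362695344229217529371840 + 25659698777526885214891433786100 + 24150304731790009614015467092800 + 22808621135579453524347941143200 + 21608167391601587549382260030400 + 20527759022021508171913147028880 + 19550246687639531592298235265600 + 18661599110928643792648315480800 + 17850225236540441888620127851200 + 17106465851684590143260955857400 + 16422207217617206537530517623104 + 15790583863093467824548574637600 + 15205747423719635682898627428800 + 14662685015729648694223676449200 + 14157075187601040118560791054400 + 13685172681347672114608764685920 + 13243715498078392368976223889600 + 12829849388763442607445716893050 + 12441066073952429195098876987200 + 12075152365895004807007733546400 + 11730148012583718955378941159360 + 11404310567789726762173970571600 + 11096085957849463876709809204800 + 10804083695800793774691130015200 + 10527055908728978549699049758400 + 10263879511010754085956573514440 + 10013540986351955205811291233600 + 9775123343819765796149117632800 + 9547794893963492172982859083200 + 9330799555464321896324157740400 + 9123448454231781409739176457280 + 8925112618270220944310063925600 + 8735216605115535392303466820800 + 8553232925842295071630477928700 + 8378677151845513539556386542400 + 8211103608808603268765258811552 + 8050101577263336538005155697600 + 7895291931546733912274287318800 + 7746324159253399310155904539200 + 7602873711859817841449313714400 + 7464639644371457517059326192320 + 7331342507864824347111838224600 + 7202722463867195849794086676800 + 7078537593800520059280395527200 + 6958562380346273956580727806400 + 6842586340673836057304382342960 + 6730412794105412515381359681600 + 6621857749039196184488111944800 + 6516748895879843864099411755200 + 6414924694381721303722858446525 + 6316233545237387129819429855040 + 6220533036976214597549438493600 + 6127689260304927812511387172800 + 6037576182947502403503866773200 + 5950075078846813962873375950400 + 5865074006291859477689470579680 + 5782467330146903710398069585600 + 5702155283894863381086985285800 + 5624043567677125526551547131200 + 5548042978924731938354904602400 + 5474069072539068845843505874368 = 2012276945304424714348872786654399, so H_75 = 2012276945304424714348872786654399/410555180440430163438262940577600; reducing by gcd(2012276945304424714348872786654399, 410555180440430163438262940577600) = 3 gives 670758981768141571449624262218133/136851726813476721146087646859200 ≈ 4.90136. (The PNT-adjacent estimate ln(75) + γ ≈ 4.89470 matches within O(1/n).)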